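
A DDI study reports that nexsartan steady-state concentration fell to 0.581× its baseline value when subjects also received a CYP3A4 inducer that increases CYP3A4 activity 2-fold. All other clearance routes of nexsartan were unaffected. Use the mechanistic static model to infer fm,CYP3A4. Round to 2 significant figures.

0.72

Let x = fm,CYP3A4. Because steady-state concentration ∝ 1/CL, relative clearance rose to 1/0.581 = 1.721.
Only the CYP3A4 route changed, so 1.721 = x·2 + (1 − x), giving x = 0.72.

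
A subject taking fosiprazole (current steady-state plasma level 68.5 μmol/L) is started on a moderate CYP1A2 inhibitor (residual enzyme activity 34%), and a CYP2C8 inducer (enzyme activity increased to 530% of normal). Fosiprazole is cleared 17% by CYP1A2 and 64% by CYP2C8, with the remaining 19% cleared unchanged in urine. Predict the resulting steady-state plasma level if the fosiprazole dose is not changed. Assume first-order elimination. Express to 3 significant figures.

18.8 μmol/L

CYP1A2: 0.17 × 0.34 = 0.0578
CYP2C8: 0.64 × 5.3 = 3.392
Other: 0.19 (unchanged)
CL_new/CL_old = 0.0578 + 3.392 + 0.19 = 3.6398.
New steady-state plasma level = 68.5 / 3.6398 = 18.8 μmol/L (concentration scales inversely with clearance).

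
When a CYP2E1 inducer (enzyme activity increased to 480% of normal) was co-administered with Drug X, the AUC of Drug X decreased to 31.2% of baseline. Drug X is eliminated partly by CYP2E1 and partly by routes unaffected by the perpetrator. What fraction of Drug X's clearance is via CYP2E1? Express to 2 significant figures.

0.58

Write x for the fraction cleared via CYP2E1. The observed AUC change means clearance rose to 1/0.312 = 3.205 of baseline.
Setting x·4.8 + (1 − x) = 3.205 and solving: x = (3.205 − 1)/(4.8 − 1) = 0.58.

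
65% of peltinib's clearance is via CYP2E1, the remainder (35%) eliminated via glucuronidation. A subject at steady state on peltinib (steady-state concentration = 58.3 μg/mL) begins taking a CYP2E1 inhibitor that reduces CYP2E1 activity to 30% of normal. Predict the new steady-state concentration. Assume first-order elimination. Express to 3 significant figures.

107 μg/mL

CYP2E1: 0.65 × 0.3 = 0.195
Other: 0.35 (unchanged)
New clearance relative to baseline: 0.195 + 0.35 = 0.545.
With dosing unchanged, steady-state concentration scales as 1/CL: 58.3 / 0.545 = 107 μg/mL.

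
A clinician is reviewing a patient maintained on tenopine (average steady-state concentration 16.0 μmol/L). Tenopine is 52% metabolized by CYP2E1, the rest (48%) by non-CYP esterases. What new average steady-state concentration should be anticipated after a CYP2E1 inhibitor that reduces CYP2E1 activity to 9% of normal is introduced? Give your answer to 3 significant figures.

The CYP2E1 pathway (52% of clearance) is reduced to 0.09× activity: 0.52 × 0.09 = 0.0468.
Non-CYP routes (48%) are unchanged.
Relative clearance = 0.0468 + 0.48 = 0.5268.
With dosing unchanged, average steady-state concentration scales as 1/CL: 16.0 / 0.5268 = 30.4 μmol/L.

30.4 μmol/L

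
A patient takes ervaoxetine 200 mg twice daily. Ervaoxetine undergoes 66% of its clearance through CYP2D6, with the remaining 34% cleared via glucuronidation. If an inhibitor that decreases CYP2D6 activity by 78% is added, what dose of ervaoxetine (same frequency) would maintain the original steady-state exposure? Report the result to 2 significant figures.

The CYP2D6 pathway (66% of clearance) is reduced to 0.22× activity: 0.66 × 0.22 = 0.1452.
Non-CYP routes (34%) are unchanged.
New clearance relative to baseline: 0.1452 + 0.34 = 0.4852.
Css,avg = (dose rate)/CL, so holding Css fixed requires dose ∝ CL: 200 × 0.4852 = 97 mg.

97 mg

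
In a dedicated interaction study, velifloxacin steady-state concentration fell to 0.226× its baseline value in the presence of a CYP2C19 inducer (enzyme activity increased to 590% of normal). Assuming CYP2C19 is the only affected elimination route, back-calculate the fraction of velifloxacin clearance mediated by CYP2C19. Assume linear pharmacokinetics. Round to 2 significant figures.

0.70

Call the CYP2C19 fraction fm. After the interaction, CL_new/CL_old = fm × 5.9 + (1 − fm).
Steady-state concentration ratio = 1 / (new CL fraction), so new CL fraction = 1 / 0.226 = 4.425.
fm × 5.9 + 1 − fm = 4.425  ⇒  fm × (5.9 − 1) = 3.425  ⇒  fm = 0.70.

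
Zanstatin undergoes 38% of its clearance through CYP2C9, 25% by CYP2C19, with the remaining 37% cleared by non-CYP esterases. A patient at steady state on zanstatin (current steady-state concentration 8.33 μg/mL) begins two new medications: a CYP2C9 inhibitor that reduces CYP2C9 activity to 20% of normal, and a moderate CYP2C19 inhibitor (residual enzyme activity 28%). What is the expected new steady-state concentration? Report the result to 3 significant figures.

The CYP2C9 pathway (38% of clearance) drops to 0.2× activity: 0.38 × 0.2 = 0.076.
The CYP2C19 pathway (25% of clearance) is reduced to 0.28× activity: 0.25 × 0.28 = 0.07.
Non-CYP routes (37%) are unchanged.
CL_new/CL_old = 0.076 + 0.07 + 0.37 = 0.516.
Steady-state concentration ∝ 1/CL: new value = 8.33 / 0.516 = 16.1 μg/mL.

16.1 μg/mL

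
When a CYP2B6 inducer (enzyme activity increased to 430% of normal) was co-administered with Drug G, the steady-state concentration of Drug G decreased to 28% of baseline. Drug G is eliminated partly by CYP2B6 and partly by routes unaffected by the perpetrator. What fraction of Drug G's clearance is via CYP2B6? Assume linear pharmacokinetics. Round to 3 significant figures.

0.779

Let x = fm,CYP2B6. Because steady-state concentration ∝ 1/CL, relative clearance rose to 1/0.280 = 3.571.
Only the CYP2B6 route changed, so 3.571 = x·4.3 + (1 − x), giving x = 0.779.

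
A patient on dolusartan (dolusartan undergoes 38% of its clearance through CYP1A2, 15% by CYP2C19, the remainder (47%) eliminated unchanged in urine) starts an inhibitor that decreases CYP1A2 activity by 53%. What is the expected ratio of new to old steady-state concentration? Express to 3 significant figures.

1.25

CYP1A2: 0.38 × 0.47 = 0.1786
CYP2C19: 0.15 (unchanged)
Other: 0.47 (unchanged)
Relative clearance = 0.1786 + 0.15 + 0.47 = 0.7986.
Since steady-state concentration ∝ 1/CL, the ratio is 1 / 0.7986 = 1.25.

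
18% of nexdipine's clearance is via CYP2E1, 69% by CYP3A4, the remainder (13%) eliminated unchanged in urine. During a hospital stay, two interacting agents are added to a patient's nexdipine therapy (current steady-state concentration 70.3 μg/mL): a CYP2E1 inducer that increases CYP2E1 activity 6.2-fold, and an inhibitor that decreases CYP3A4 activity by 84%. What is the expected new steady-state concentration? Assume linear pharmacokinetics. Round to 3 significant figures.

51.8 μg/mL

CYP2E1: 0.18 × 6.2 = 1.116
CYP3A4: 0.69 × 0.16 = 0.1104
Other: 0.13 (unchanged)
New clearance relative to baseline: 1.116 + 0.1104 + 0.13 = 1.3564.
Steady-state concentration ∝ 1/CL: new value = 70.3 / 1.3564 = 51.8 μg/mL.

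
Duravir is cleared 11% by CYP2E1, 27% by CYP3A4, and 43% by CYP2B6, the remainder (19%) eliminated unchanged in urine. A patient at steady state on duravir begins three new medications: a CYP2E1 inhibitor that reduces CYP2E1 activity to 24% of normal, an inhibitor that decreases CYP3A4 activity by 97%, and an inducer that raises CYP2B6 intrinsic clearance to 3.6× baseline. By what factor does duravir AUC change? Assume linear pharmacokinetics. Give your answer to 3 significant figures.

CYP2E1: 0.11 × 0.24 = 0.0264
CYP3A4: 0.27 × 0.03 = 0.0081
CYP2B6: 0.43 × 3.6 = 1.548
Other: 0.19 (unchanged)
CL_new/CL_old = 0.0264 + 0.0081 + 1.548 + 0.19 = 1.7725.
Net AUC ratio = 1 / 1.7725 = 0.564.

0.564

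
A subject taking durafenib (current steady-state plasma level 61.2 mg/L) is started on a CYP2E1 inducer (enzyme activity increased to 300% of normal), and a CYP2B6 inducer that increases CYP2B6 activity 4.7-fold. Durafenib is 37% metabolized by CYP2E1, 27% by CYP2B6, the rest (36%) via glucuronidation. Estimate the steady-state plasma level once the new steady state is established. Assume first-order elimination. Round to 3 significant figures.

CYP2E1: 0.37 × 3 = 1.11
CYP2B6: 0.27 × 4.7 = 1.269
Other: 0.36 (unchanged)
Relative clearance = 1.11 + 1.269 + 0.36 = 2.739.
New steady-state plasma level = 61.2 / 2.739 = 22.3 mg/L (concentration scales inversely with clearance).

22.3 mg/L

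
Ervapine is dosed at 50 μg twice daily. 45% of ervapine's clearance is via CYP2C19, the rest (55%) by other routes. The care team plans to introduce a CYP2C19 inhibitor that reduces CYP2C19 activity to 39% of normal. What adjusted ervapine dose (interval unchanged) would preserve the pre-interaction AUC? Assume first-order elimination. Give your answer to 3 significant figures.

36.3 μg

The CYP2C19 pathway (45% of clearance) drops to 0.39× activity: 0.45 × 0.39 = 0.1755.
Non-CYP routes (55%) are unchanged.
New clearance relative to baseline: 0.1755 + 0.55 = 0.7255.
Css,avg = (dose rate)/CL, so holding Css fixed requires dose ∝ CL: 50 × 0.7255 = 36.3 μg.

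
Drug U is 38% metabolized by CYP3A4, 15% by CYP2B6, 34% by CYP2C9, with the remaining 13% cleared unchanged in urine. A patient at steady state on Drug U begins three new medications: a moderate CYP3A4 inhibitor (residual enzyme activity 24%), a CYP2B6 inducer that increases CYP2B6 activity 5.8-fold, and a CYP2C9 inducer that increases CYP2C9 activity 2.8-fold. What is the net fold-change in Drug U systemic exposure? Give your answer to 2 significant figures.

CYP3A4: 0.38 × 0.24 = 0.0912
CYP2B6: 0.15 × 5.8 = 0.87
CYP2C9: 0.34 × 2.8 = 0.952
Other: 0.13 (unchanged)
CL_new/CL_old = 0.0912 + 0.87 + 0.952 + 0.13 = 2.0432.
Because systemic exposure varies inversely with clearance, the combined effect is 1 / 2.0432 = 0.49.

0.49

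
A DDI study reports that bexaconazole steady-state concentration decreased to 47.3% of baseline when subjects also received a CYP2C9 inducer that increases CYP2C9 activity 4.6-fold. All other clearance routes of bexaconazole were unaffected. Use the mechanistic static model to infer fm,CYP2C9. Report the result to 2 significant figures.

CL'/CL = 1 / 0.473 = 2.114
4.6·fm + (1 − fm) = 2.114
fm = (2.114 − 1) / (4.6 − 1) = 0.31

0.31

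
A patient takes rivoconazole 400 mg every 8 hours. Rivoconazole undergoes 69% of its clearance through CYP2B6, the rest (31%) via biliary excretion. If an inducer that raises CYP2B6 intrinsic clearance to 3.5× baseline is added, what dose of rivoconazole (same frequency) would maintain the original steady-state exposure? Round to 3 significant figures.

1.09 × 10³ mg

CYP2B6: 0.69 × 3.5 = 2.415
Other: 0.31 (unchanged)
New clearance relative to baseline: 2.415 + 0.31 = 2.725.
Exposure is unchanged when dose changes in proportion to clearance. New dose = 400 mg × 2.725 = 1.09 × 10³ mg.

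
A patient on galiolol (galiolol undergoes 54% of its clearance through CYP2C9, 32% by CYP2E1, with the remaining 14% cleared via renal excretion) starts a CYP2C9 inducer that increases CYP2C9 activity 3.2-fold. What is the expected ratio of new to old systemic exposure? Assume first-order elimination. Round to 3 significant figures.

0.457

The CYP2C9 pathway (54% of clearance) rises to 3.2× activity: 0.54 × 3.2 = 1.728.
CYP2E1 (32%) and the residual 14% are unaffected.
Relative clearance = 1.728 + 0.32 + 0.14 = 2.188.
Since systemic exposure ∝ 1/CL, the ratio is 1 / 2.188 = 0.457.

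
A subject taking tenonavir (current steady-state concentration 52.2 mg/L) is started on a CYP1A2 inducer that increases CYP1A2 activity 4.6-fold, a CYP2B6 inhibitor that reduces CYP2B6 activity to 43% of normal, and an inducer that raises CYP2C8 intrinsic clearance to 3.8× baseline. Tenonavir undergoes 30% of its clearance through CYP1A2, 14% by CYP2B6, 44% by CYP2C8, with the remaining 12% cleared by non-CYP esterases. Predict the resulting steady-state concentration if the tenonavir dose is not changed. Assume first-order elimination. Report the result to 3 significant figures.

CYP1A2: 0.3 × 4.6 = 1.38
CYP2B6: 0.14 × 0.43 = 0.0602
CYP2C8: 0.44 × 3.8 = 1.672
Other: 0.12 (unchanged)
New clearance relative to baseline: 1.38 + 0.0602 + 1.672 + 0.12 = 3.2322.
Dividing the baseline by the relative clearance: 52.2 / 3.2322 = 16.1 mg/L.

16.1 mg/L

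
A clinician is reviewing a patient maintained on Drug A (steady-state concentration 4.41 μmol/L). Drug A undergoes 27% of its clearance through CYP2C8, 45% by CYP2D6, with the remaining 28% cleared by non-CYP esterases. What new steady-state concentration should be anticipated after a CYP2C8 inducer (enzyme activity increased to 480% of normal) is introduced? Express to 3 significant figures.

2.18 μmol/L

CYP2C8: 0.27 × 4.8 = 1.296
CYP2D6: 0.45 (unchanged)
Other: 0.28 (unchanged)
CL_new/CL_old = 1.296 + 0.45 + 0.28 = 2.026.
With dosing unchanged, steady-state concentration scales as 1/CL: 4.41 / 2.026 = 2.18 μmol/L.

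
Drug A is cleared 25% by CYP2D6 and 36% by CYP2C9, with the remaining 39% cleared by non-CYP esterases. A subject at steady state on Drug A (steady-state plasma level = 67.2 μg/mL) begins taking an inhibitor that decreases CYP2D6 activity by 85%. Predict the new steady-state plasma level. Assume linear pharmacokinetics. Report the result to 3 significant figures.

85.3 μg/mL

CYP2D6: 0.25 × 0.15 = 0.0375
CYP2C9: 0.36 (unchanged)
Other: 0.39 (unchanged)
Relative clearance = 0.0375 + 0.36 + 0.39 = 0.7875.
Steady-state plasma level ∝ 1/CL, so new value = 67.2 / 0.7875 = 85.3 μg/mL.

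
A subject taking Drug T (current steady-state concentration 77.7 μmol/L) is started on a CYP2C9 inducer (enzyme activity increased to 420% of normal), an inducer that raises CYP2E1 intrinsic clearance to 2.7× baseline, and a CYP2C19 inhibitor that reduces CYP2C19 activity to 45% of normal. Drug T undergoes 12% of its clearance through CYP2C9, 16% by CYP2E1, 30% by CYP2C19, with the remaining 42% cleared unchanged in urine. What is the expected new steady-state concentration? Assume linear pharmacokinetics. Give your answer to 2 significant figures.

52 μmol/L

The CYP2C9 pathway (12% of clearance) rises to 4.2× activity: 0.12 × 4.2 = 0.504.
The CYP2E1 pathway (16% of clearance) rises to 2.7× activity: 0.16 × 2.7 = 0.432.
The CYP2C19 pathway (30% of clearance) is reduced to 0.45× activity: 0.3 × 0.45 = 0.135.
Non-CYP routes (42%) are unchanged.
New clearance relative to baseline: 0.504 + 0.432 + 0.135 + 0.42 = 1.491.
Dividing the baseline by the relative clearance: 77.7 / 1.491 = 52 μmol/L.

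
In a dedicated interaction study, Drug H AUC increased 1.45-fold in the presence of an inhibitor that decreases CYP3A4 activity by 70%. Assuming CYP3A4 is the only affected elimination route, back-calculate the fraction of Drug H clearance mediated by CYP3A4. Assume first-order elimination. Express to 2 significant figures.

0.44

Let x = fm,CYP3A4. Because AUC ∝ 1/CL, relative clearance fell to 1/1.45 = 0.6897.
Only the CYP3A4 route changed, so 0.6897 = x·0.3 + (1 − x), giving x = 0.44.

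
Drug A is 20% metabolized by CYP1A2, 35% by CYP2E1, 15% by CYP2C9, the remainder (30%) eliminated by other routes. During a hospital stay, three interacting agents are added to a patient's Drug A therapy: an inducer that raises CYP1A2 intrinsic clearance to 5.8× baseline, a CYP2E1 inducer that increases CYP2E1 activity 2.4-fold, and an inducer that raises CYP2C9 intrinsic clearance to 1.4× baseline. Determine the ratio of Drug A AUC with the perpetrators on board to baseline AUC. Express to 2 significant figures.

0.40

CYP1A2: 0.2 × 5.8 = 1.16
CYP2E1: 0.35 × 2.4 = 0.84
CYP2C9: 0.15 × 1.4 = 0.21
Other: 0.3 (unchanged)
Relative clearance = 1.16 + 0.84 + 0.21 + 0.3 = 2.51.
AUC ∝ 1/CL: fold-change = 1 / 2.51 = 0.40.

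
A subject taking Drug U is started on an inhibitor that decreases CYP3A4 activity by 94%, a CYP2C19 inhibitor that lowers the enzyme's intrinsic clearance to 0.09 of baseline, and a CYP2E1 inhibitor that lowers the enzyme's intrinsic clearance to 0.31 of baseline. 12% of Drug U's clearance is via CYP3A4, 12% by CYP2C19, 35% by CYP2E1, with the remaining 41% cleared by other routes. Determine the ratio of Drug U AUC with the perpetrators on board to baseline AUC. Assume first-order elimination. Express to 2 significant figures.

1.9

CYP3A4: 0.12 × 0.06 = 0.0072
CYP2C19: 0.12 × 0.09 = 0.0108
CYP2E1: 0.35 × 0.31 = 0.1085
Other: 0.41 (unchanged)
New clearance relative to baseline: 0.0072 + 0.0108 + 0.1085 + 0.41 = 0.5365.
AUC ∝ 1/CL: fold-change = 1 / 0.5365 = 1.9.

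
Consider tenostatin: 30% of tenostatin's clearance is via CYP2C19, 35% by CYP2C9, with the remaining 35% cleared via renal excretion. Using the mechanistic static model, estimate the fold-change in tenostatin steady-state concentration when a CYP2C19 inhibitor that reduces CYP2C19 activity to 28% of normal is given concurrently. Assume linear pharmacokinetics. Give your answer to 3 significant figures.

The CYP2C19 pathway (30% of clearance) is reduced to 0.28× activity: 0.3 × 0.28 = 0.084.
CYP2C9 (35%) and the residual 35% are unaffected.
New clearance relative to baseline: 0.084 + 0.35 + 0.35 = 0.784.
Steady-state concentration ratio = CL_old/CL_new = 1 / 0.784 = 1.28.

1.28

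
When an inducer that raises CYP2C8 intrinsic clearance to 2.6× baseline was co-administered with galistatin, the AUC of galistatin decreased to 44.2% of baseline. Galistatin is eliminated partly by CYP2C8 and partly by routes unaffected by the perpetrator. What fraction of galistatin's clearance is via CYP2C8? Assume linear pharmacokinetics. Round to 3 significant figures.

0.789

Let fm be the CYP2C8 fraction. New clearance relative to baseline = fm × 2.6 + (1 − fm).
AUC ratio = 1 / (new CL fraction), so new CL fraction = 1 / 0.442 = 2.262.
fm × 2.6 + 1 − fm = 2.262  ⇒  fm × (2.6 − 1) = 1.262  ⇒  fm = 0.789.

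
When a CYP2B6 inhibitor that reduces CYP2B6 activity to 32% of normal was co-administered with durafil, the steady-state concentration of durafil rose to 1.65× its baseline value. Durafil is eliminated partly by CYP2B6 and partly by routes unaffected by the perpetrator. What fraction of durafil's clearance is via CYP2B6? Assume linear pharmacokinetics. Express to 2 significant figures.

Call the CYP2B6 fraction fm. After the interaction, CL_new/CL_old = fm × 0.32 + (1 − fm).
Steady-state concentration ratio = 1 / (new CL fraction), so new CL fraction = 1 / 1.65 = 0.6061.
fm × 0.32 + 1 − fm = 0.6061  ⇒  fm × (0.32 − 1) = −0.3939  ⇒  fm = 0.58.

0.58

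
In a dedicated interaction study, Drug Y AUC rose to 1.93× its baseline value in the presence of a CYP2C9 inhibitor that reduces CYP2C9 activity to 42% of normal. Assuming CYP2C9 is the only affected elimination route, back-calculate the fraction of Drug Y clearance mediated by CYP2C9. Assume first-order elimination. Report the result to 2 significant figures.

CL'/CL = 1 / 1.93 = 0.5181
0.42·fm + (1 − fm) = 0.5181
fm = (0.5181 − 1) / (0.42 − 1) = 0.83

0.83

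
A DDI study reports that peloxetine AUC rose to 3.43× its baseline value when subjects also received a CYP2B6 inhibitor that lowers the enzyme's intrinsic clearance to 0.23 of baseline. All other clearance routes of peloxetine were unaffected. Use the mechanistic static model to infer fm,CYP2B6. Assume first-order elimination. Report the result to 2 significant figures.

0.92

CL'/CL = 1 / 3.43 = 0.2915
0.23·fm + (1 − fm) = 0.2915
fm = (0.2915 − 1) / (0.23 − 1) = 0.92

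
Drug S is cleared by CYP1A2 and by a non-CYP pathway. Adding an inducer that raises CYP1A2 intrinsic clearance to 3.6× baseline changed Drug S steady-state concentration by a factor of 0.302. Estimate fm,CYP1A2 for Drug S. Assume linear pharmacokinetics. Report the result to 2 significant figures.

0.89

Call the CYP1A2 fraction fm. After the interaction, CL_new/CL_old = fm × 3.6 + (1 − fm).
Steady-state concentration ratio = 1 / (new CL fraction), so new CL fraction = 1 / 0.302 = 3.311.
fm × 3.6 + 1 − fm = 3.311  ⇒  fm × (3.6 − 1) = 2.311  ⇒  fm = 0.89.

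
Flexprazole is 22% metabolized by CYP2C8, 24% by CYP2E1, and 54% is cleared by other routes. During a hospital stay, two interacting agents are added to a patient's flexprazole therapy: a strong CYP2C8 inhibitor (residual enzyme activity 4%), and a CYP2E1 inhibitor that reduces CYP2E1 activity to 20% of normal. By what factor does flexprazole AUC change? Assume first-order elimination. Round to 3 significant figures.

The CYP2C8 pathway (22% of clearance) drops to 0.04× activity: 0.22 × 0.04 = 0.0088.
The CYP2E1 pathway (24% of clearance) falls to 0.2× activity: 0.24 × 0.2 = 0.048.
Non-CYP routes (54%) are unchanged.
CL_new/CL_old = 0.0088 + 0.048 + 0.54 = 0.5968.
Because AUC varies inversely with clearance, the combined effect is 1 / 0.5968 = 1.68.

1.68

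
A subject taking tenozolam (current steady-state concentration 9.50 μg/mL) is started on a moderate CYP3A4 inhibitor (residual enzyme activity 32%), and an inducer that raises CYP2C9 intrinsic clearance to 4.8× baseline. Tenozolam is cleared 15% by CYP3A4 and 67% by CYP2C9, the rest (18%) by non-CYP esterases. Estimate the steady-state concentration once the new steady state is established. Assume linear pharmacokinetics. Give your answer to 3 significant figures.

CYP3A4: 0.15 × 0.32 = 0.048
CYP2C9: 0.67 × 4.8 = 3.216
Other: 0.18 (unchanged)
Relative clearance = 0.048 + 3.216 + 0.18 = 3.444.
New steady-state concentration = 9.50 / 3.444 = 2.76 μg/mL (concentration scales inversely with clearance).

2.76 μg/mL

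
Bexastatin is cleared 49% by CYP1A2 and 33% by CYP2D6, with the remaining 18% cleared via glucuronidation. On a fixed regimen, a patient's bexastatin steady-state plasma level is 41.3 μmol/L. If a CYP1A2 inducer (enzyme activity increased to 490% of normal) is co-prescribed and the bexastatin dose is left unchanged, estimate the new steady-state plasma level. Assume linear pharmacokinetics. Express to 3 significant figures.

The CYP1A2 pathway (49% of clearance) rises to 4.9× activity: 0.49 × 4.9 = 2.401.
CYP2D6 (33%) and the residual 18% are unaffected.
CL_new/CL_old = 2.401 + 0.33 + 0.18 = 2.911.
Steady-state plasma level ∝ 1/CL, so new value = 41.3 / 2.911 = 14.2 μmol/L.

14.2 μmol/L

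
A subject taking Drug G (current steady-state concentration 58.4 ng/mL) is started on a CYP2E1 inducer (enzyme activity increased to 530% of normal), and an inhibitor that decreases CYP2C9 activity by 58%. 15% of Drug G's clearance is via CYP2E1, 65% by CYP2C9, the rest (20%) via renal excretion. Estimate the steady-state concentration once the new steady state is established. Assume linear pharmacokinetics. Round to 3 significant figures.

The CYP2E1 pathway (15% of clearance) rises to 5.3× activity: 0.15 × 5.3 = 0.795.
The CYP2C9 pathway (65% of clearance) falls to 0.42× activity: 0.65 × 0.42 = 0.273.
The remaining 20% of clearance is unaffected.
CL_new/CL_old = 0.795 + 0.273 + 0.2 = 1.268.
Steady-state concentration ∝ 1/CL: new value = 58.4 / 1.268 = 46.1 ng/mL.

46.1 ng/mL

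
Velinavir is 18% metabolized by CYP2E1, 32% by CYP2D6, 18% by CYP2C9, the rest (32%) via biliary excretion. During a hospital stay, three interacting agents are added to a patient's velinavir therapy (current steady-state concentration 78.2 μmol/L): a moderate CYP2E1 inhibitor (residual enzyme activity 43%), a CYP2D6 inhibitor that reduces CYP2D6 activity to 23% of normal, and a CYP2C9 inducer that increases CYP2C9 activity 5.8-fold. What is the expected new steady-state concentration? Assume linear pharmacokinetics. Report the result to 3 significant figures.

The CYP2E1 pathway (18% of clearance) drops to 0.43× activity: 0.18 × 0.43 = 0.0774.
The CYP2D6 pathway (32% of clearance) drops to 0.23× activity: 0.32 × 0.23 = 0.0736.
The CYP2C9 pathway (18% of clearance) rises to 5.8× activity: 0.18 × 5.8 = 1.044.
The remaining 32% of clearance is unaffected.
CL_new/CL_old = 0.0774 + 0.0736 + 1.044 + 0.32 = 1.515.
Steady-state concentration ∝ 1/CL: new value = 78.2 / 1.515 = 51.6 μmol/L.

51.6 μmol/L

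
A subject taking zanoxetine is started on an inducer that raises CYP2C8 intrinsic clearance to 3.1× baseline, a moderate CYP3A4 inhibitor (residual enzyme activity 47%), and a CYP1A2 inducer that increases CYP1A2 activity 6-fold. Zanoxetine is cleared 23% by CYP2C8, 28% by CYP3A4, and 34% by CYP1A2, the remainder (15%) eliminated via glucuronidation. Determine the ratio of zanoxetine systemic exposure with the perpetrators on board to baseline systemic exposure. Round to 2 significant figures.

CYP2C8: 0.23 × 3.1 = 0.713
CYP3A4: 0.28 × 0.47 = 0.1316
CYP1A2: 0.34 × 6 = 2.04
Other: 0.15 (unchanged)
New clearance relative to baseline: 0.713 + 0.1316 + 2.04 + 0.15 = 3.0346.
Net systemic exposure ratio = 1 / 3.0346 = 0.33.

0.33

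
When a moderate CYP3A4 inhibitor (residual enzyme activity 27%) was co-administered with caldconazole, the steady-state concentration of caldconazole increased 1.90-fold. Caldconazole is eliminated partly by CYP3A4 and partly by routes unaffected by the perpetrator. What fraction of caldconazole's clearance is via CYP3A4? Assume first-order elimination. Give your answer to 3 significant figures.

Write x for the fraction cleared via CYP3A4. The observed steady-state concentration change means clearance fell to 1/1.90 = 0.5263 of baseline.
Only the CYP3A4 route changed, so 0.5263 = x·0.27 + (1 − x), giving x = 0.649.

0.649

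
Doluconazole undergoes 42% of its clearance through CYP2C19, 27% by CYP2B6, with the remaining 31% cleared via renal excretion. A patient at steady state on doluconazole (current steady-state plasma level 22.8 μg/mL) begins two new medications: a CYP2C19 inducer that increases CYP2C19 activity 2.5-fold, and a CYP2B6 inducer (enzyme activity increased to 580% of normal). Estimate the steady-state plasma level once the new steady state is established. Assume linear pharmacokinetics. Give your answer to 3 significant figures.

7.79 μg/mL

The CYP2C19 pathway (42% of clearance) increases to 2.5× activity: 0.42 × 2.5 = 1.05.
The CYP2B6 pathway (27% of clearance) increases to 5.8× activity: 0.27 × 5.8 = 1.566.
Non-CYP routes (31%) are unchanged.
New clearance relative to baseline: 1.05 + 1.566 + 0.31 = 2.926.
Dividing the baseline by the relative clearance: 22.8 / 2.926 = 7.79 μg/mL.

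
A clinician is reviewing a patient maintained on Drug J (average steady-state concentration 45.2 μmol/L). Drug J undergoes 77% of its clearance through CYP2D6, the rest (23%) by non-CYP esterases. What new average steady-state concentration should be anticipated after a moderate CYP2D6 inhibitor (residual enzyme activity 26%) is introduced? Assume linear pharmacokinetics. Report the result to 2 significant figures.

1.1 × 10² μmol/L

The CYP2D6 pathway (77% of clearance) is reduced to 0.26× activity: 0.77 × 0.26 = 0.2002.
Non-CYP routes (23%) are unchanged.
Relative clearance = 0.2002 + 0.23 = 0.4302.
Average steady-state concentration ∝ 1/CL, so new value = 45.2 / 0.4302 = 1.1 × 10² μmol/L.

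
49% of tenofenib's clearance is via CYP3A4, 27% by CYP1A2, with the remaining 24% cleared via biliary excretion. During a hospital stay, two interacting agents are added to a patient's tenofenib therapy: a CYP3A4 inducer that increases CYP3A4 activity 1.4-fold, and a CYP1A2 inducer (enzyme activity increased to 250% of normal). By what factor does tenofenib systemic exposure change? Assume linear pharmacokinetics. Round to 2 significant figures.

0.62

The CYP3A4 pathway (49% of clearance) is boosted to 1.4× activity: 0.49 × 1.4 = 0.686.
The CYP1A2 pathway (27% of clearance) is boosted to 2.5× activity: 0.27 × 2.5 = 0.675.
Non-CYP routes (24%) are unchanged.
New clearance relative to baseline: 0.686 + 0.675 + 0.24 = 1.601.
Because systemic exposure varies inversely with clearance, the combined effect is 1 / 1.601 = 0.62.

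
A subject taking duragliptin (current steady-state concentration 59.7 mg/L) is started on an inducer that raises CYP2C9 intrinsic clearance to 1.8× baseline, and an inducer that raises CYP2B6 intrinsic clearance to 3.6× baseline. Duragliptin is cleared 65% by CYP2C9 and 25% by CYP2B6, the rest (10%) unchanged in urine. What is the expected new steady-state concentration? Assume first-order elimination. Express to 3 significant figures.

CYP2C9: 0.65 × 1.8 = 1.17
CYP2B6: 0.25 × 3.6 = 0.9
Other: 0.1 (unchanged)
CL_new/CL_old = 1.17 + 0.9 + 0.1 = 2.17.
New steady-state concentration = 59.7 / 2.17 = 27.5 mg/L (concentration scales inversely with clearance).

27.5 mg/L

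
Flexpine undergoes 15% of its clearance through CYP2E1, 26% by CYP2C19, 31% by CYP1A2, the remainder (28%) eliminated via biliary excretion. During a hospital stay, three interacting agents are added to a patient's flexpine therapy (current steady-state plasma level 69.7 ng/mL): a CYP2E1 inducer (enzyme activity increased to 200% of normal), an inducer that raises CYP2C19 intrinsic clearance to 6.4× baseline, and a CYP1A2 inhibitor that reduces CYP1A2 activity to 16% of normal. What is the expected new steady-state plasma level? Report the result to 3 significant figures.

The CYP2E1 pathway (15% of clearance) increases to 2× activity: 0.15 × 2 = 0.3.
The CYP2C19 pathway (26% of clearance) rises to 6.4× activity: 0.26 × 6.4 = 1.664.
The CYP1A2 pathway (31% of clearance) is reduced to 0.16× activity: 0.31 × 0.16 = 0.0496.
Non-CYP routes (28%) are unchanged.
CL_new/CL_old = 0.3 + 1.664 + 0.0496 + 0.28 = 2.2936.
New steady-state plasma level = 69.7 / 2.2936 = 30.4 ng/mL (concentration scales inversely with clearance).

30.4 ng/mL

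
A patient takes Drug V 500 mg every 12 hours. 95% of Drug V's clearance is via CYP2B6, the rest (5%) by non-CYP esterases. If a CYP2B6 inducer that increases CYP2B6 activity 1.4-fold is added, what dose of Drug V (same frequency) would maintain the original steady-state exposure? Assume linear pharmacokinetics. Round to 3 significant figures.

The CYP2B6 pathway (95% of clearance) is boosted to 1.4× activity: 0.95 × 1.4 = 1.33.
The remaining 5% of clearance is unaffected.
CL_new/CL_old = 1.33 + 0.05 = 1.38.
To maintain the same steady-state level, dose must scale with clearance: new dose = 500 × 1.38 = 690 mg.

690 mg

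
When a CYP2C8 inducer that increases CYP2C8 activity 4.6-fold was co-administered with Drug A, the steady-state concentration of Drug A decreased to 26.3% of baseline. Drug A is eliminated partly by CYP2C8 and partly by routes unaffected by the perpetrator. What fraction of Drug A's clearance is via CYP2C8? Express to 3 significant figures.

Write x for the fraction cleared via CYP2C8. The observed steady-state concentration change means clearance rose to 1/0.263 = 3.802 of baseline.
Setting x·4.6 + (1 − x) = 3.802 and solving: x = (3.802 − 1)/(4.6 − 1) = 0.778.

0.778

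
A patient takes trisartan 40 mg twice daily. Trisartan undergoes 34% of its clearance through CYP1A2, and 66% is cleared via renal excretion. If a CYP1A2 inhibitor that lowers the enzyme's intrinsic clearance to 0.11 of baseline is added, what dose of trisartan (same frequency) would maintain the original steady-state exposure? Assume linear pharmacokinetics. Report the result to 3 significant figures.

27.9 mg

CYP1A2: 0.34 × 0.11 = 0.0374
Other: 0.66 (unchanged)
Relative clearance = 0.0374 + 0.66 = 0.6974.
Css,avg = (dose rate)/CL, so holding Css fixed requires dose ∝ CL: 40 × 0.6974 = 27.9 mg.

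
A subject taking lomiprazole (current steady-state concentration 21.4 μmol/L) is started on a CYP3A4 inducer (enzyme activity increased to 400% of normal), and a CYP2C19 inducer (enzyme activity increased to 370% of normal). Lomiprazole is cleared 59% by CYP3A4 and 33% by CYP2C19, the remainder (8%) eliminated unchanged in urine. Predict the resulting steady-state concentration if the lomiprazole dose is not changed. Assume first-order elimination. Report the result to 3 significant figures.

5.85 μmol/L

The CYP3A4 pathway (59% of clearance) rises to 4× activity: 0.59 × 4 = 2.36.
The CYP2C19 pathway (33% of clearance) is boosted to 3.7× activity: 0.33 × 3.7 = 1.221.
Non-CYP routes (8%) are unchanged.
New clearance relative to baseline: 2.36 + 1.221 + 0.08 = 3.661.
Dividing the baseline by the relative clearance: 21.4 / 3.661 = 5.85 μmol/L.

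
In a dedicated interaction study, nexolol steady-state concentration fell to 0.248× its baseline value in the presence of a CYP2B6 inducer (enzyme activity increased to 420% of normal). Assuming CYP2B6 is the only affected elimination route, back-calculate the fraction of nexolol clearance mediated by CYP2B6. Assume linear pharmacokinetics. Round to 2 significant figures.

0.95

Call the CYP2B6 fraction fm. After the interaction, CL_new/CL_old = fm × 4.2 + (1 − fm).
Steady-state concentration ratio = 1 / (new CL fraction), so new CL fraction = 1 / 0.248 = 4.032.
fm × 4.2 + 1 − fm = 4.032  ⇒  fm × (4.2 − 1) = 3.032  ⇒  fm = 0.95.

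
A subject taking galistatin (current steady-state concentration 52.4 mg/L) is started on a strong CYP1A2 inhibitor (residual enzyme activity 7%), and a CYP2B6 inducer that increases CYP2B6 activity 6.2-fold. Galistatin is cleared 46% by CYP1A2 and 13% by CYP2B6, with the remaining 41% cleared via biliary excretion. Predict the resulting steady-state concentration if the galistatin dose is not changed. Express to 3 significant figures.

The CYP1A2 pathway (46% of clearance) is reduced to 0.07× activity: 0.46 × 0.07 = 0.0322.
The CYP2B6 pathway (13% of clearance) rises to 6.2× activity: 0.13 × 6.2 = 0.806.
Non-CYP routes (41%) are unchanged.
New clearance relative to baseline: 0.0322 + 0.806 + 0.41 = 1.2482.
New steady-state concentration = 52.4 / 1.2482 = 42.0 mg/L (concentration scales inversely with clearance).

42.0 mg/L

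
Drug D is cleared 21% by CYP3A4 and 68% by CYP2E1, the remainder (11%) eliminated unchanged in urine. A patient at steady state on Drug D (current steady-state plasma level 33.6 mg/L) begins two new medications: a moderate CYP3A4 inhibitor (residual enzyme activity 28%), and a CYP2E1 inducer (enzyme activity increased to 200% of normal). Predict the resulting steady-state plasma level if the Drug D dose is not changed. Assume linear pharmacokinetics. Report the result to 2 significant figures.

The CYP3A4 pathway (21% of clearance) drops to 0.28× activity: 0.21 × 0.28 = 0.0588.
The CYP2E1 pathway (68% of clearance) rises to 2× activity: 0.68 × 2 = 1.36.
The remaining 11% of clearance is unaffected.
Relative clearance = 0.0588 + 1.36 + 0.11 = 1.5288.
Dividing the baseline by the relative clearance: 33.6 / 1.5288 = 22 mg/L.

22 mg/L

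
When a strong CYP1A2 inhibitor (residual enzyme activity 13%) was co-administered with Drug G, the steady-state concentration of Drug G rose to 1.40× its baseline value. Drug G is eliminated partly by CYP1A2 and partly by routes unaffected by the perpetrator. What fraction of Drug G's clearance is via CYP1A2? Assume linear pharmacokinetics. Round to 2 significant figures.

0.33

Let fm be the CYP1A2 fraction. New clearance relative to baseline = fm × 0.13 + (1 − fm).
Steady-state concentration ratio = 1 / (new CL fraction), so new CL fraction = 1 / 1.40 = 0.7143.
fm × 0.13 + 1 − fm = 0.7143  ⇒  fm × (0.13 − 1) = −0.2857  ⇒  fm = 0.33.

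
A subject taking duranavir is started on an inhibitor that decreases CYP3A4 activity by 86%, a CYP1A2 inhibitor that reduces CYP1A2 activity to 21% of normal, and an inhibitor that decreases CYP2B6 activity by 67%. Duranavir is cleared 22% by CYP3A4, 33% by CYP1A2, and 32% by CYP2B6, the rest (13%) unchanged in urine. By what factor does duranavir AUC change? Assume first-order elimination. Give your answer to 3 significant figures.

2.98

CYP3A4: 0.22 × 0.14 = 0.0308
CYP1A2: 0.33 × 0.21 = 0.0693
CYP2B6: 0.32 × 0.33 = 0.1056
Other: 0.13 (unchanged)
New clearance relative to baseline: 0.0308 + 0.0693 + 0.1056 + 0.13 = 0.3357.
Net AUC ratio = 1 / 0.3357 = 2.98.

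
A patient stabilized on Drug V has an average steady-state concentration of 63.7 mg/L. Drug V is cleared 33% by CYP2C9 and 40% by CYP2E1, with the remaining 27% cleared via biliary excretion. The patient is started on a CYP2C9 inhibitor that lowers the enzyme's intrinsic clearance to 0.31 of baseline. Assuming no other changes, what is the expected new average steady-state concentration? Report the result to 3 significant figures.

The CYP2C9 pathway (33% of clearance) drops to 0.31× activity: 0.33 × 0.31 = 0.1023.
CYP2E1 (40%) and the residual 27% are unaffected.
CL_new/CL_old = 0.1023 + 0.4 + 0.27 = 0.7723.
With dosing unchanged, average steady-state concentration scales as 1/CL: 63.7 / 0.7723 = 82.5 mg/L.

82.5 mg/L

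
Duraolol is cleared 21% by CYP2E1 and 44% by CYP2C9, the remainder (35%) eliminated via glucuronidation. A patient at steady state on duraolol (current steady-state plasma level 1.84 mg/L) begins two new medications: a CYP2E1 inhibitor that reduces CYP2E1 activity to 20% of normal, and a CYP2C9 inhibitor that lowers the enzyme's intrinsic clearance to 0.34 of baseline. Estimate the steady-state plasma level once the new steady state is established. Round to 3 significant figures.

The CYP2E1 pathway (21% of clearance) is reduced to 0.2× activity: 0.21 × 0.2 = 0.042.
The CYP2C9 pathway (44% of clearance) drops to 0.34× activity: 0.44 × 0.34 = 0.1496.
The remaining 35% of clearance is unaffected.
Relative clearance = 0.042 + 0.1496 + 0.35 = 0.5416.
Dividing the baseline by the relative clearance: 1.84 / 0.5416 = 3.40 mg/L.

3.40 mg/L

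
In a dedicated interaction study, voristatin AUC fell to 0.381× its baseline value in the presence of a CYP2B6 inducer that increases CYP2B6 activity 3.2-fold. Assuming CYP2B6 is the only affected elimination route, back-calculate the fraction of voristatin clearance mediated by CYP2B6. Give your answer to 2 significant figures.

Let x = fm,CYP2B6. Because AUC ∝ 1/CL, relative clearance rose to 1/0.381 = 2.625.
Only the CYP2B6 route changed, so 2.625 = x·3.2 + (1 − x), giving x = 0.74.

0.74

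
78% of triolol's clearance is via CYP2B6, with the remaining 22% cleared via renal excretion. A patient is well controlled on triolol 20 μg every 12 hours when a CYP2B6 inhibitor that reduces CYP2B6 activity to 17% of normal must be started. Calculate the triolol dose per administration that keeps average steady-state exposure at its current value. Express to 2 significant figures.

7.1 μg

CYP2B6: 0.78 × 0.17 = 0.1326
Other: 0.22 (unchanged)
New clearance relative to baseline: 0.1326 + 0.22 = 0.3526.
Css,avg = (dose rate)/CL, so holding Css fixed requires dose ∝ CL: 20 × 0.3526 = 7.1 μg.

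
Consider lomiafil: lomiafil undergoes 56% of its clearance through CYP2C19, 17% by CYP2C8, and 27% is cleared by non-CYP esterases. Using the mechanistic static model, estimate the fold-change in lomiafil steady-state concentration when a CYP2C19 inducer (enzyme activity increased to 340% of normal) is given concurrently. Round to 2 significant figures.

0.43

The CYP2C19 pathway (56% of clearance) increases to 3.4× activity: 0.56 × 3.4 = 1.904.
CYP2C8 (17%) and the residual 27% are unaffected.
New clearance relative to baseline: 1.904 + 0.17 + 0.27 = 2.344.
Steady-state concentration ratio = CL_old/CL_new = 1 / 2.344 = 0.43.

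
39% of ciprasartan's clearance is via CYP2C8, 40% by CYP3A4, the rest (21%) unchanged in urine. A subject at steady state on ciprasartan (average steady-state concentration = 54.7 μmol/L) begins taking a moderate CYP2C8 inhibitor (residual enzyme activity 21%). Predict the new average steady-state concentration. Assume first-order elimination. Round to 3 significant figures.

79.1 μmol/L

The CYP2C8 pathway (39% of clearance) falls to 0.21× activity: 0.39 × 0.21 = 0.0819.
CYP3A4 (40%) and the residual 21% are unaffected.
Relative clearance = 0.0819 + 0.4 + 0.21 = 0.6919.
Average steady-state concentration ∝ 1/CL, so new value = 54.7 / 0.6919 = 79.1 μmol/L.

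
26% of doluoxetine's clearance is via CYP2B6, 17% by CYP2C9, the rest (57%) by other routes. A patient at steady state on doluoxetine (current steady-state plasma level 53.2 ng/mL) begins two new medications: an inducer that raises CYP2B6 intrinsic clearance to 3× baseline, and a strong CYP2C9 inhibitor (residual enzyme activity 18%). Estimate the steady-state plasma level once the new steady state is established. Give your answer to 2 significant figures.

39 ng/mL

CYP2B6: 0.26 × 3 = 0.78
CYP2C9: 0.17 × 0.18 = 0.0306
Other: 0.57 (unchanged)
CL_new/CL_old = 0.78 + 0.0306 + 0.57 = 1.3806.
New steady-state plasma level = 53.2 / 1.3806 = 39 ng/mL (concentration scales inversely with clearance).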